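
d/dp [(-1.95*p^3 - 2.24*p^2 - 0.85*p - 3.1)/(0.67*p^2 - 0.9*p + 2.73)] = (-1.3065*p^4 + 3.51*p^3 - 13.385*p^2 - 8.0764*p - 5.1105)/(0.4489*p^4 - 1.206*p^3 + 4.4682*p^2 - 4.914*p + 7.4529)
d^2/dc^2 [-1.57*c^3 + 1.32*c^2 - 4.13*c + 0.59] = 2.64 - 9.42*c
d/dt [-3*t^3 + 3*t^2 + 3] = 3*t*(2 - 3*t)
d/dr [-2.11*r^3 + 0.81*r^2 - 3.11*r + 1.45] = -6.33*r^2 + 1.62*r - 3.11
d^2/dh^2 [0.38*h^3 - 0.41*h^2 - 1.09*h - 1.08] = 2.28*h - 0.82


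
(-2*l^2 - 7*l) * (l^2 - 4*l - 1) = -2*l^4 + l^3 + 30*l^2 + 7*l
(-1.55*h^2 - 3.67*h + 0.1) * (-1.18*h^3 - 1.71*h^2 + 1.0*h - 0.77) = 1.829*h^5 + 6.9811*h^4 + 4.6077*h^3 - 2.6475*h^2 + 2.9259*h - 0.077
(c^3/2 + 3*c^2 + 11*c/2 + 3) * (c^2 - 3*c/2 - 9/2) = c^5/2 + 9*c^4/4 - 5*c^3/4 - 75*c^2/4 - 117*c/4 - 27/2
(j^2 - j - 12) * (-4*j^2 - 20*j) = -4*j^4 - 16*j^3 + 68*j^2 + 240*j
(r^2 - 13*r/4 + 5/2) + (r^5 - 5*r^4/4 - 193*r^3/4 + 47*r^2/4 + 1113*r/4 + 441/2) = r^5 - 5*r^4/4 - 193*r^3/4 + 51*r^2/4 + 275*r + 223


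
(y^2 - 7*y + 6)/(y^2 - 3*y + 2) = (y - 6)/(y - 2)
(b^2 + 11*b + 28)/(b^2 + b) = (b^2 + 11*b + 28)/(b*(b + 1))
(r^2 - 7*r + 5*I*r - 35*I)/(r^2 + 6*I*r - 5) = (r - 7)/(r + I)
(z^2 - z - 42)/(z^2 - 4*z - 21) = (z + 6)/(z + 3)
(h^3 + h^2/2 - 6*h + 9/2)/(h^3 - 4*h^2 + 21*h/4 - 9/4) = 2*(h + 3)/(2*h - 3)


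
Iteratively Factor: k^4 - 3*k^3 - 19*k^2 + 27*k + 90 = (k - 3)*(k^3 - 19*k - 30) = (k - 5)*(k - 3)*(k^2 + 5*k + 6) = (k - 5)*(k - 3)*(k + 2)*(k + 3)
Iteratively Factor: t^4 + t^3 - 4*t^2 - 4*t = (t - 2)*(t^3 + 3*t^2 + 2*t) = (t - 2)*(t + 2)*(t^2 + t) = t*(t - 2)*(t + 2)*(t + 1)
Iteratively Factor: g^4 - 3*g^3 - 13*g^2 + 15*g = (g + 3)*(g^3 - 6*g^2 + 5*g) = (g - 1)*(g + 3)*(g^2 - 5*g) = g*(g - 1)*(g + 3)*(g - 5)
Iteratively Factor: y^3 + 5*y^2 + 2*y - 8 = (y + 2)*(y^2 + 3*y - 4) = (y - 1)*(y + 2)*(y + 4)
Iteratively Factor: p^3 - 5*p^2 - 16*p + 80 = (p - 4)*(p^2 - p - 20) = (p - 5)*(p - 4)*(p + 4)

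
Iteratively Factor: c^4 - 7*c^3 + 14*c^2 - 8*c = (c - 1)*(c^3 - 6*c^2 + 8*c) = c*(c - 1)*(c^2 - 6*c + 8) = c*(c - 2)*(c - 1)*(c - 4)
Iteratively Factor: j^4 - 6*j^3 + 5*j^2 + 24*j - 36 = (j - 2)*(j^3 - 4*j^2 - 3*j + 18) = (j - 3)*(j - 2)*(j^2 - j - 6) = (j - 3)^2*(j - 2)*(j + 2)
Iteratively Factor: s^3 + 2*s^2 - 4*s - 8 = (s + 2)*(s^2 - 4) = (s - 2)*(s + 2)*(s + 2)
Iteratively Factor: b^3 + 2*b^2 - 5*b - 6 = (b + 1)*(b^2 + b - 6) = (b - 2)*(b + 1)*(b + 3)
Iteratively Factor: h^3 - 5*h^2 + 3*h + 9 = (h - 3)*(h^2 - 2*h - 3) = (h - 3)^2*(h + 1)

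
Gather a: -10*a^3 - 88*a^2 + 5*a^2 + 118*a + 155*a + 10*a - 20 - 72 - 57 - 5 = -10*a^3 - 83*a^2 + 283*a - 154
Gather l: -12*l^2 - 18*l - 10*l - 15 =-12*l^2 - 28*l - 15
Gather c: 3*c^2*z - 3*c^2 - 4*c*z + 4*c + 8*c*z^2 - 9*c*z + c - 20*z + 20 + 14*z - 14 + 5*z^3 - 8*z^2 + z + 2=c^2*(3*z - 3) + c*(8*z^2 - 13*z + 5) + 5*z^3 - 8*z^2 - 5*z + 8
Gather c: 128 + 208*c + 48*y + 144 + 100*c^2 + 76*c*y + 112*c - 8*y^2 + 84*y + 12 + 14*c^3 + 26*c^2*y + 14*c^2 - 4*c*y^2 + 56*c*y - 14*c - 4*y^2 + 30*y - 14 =14*c^3 + c^2*(26*y + 114) + c*(-4*y^2 + 132*y + 306) - 12*y^2 + 162*y + 270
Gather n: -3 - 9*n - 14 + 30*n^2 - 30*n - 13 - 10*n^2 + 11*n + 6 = 20*n^2 - 28*n - 24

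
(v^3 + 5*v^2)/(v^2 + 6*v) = v*(v + 5)/(v + 6)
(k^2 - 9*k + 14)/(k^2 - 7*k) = (k - 2)/k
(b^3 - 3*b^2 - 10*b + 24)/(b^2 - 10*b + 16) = (b^2 - b - 12)/(b - 8)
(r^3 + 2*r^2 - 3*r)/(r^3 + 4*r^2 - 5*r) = (r + 3)/(r + 5)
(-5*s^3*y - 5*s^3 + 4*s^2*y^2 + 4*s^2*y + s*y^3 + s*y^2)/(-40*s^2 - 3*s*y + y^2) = s*(-s*y - s + y^2 + y)/(-8*s + y)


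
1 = 1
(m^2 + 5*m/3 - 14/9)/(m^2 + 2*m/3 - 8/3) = (9*m^2 + 15*m - 14)/(3*(3*m^2 + 2*m - 8))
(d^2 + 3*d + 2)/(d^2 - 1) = (d + 2)/(d - 1)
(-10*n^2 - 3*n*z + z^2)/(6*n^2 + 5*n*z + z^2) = (-5*n + z)/(3*n + z)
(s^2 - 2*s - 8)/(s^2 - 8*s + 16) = (s + 2)/(s - 4)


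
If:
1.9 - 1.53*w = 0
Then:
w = 1.24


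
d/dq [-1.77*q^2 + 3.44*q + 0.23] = 3.44 - 3.54*q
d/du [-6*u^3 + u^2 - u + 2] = -18*u^2 + 2*u - 1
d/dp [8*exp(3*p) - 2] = 24*exp(3*p)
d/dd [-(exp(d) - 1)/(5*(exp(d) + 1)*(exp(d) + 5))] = (exp(2*d) - 2*exp(d) - 11)*exp(d)/(5*(exp(4*d) + 12*exp(3*d) + 46*exp(2*d) + 60*exp(d) + 25))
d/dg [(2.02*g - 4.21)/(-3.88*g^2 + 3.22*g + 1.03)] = (7.8376*g^2 - 32.6696*g + 15.6368)/(15.0544*g^4 - 24.9872*g^3 + 2.3756*g^2 + 6.6332*g + 1.0609)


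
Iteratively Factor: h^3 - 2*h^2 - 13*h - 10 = (h + 1)*(h^2 - 3*h - 10) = (h + 1)*(h + 2)*(h - 5)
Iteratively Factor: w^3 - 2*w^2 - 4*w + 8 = (w + 2)*(w^2 - 4*w + 4) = (w - 2)*(w + 2)*(w - 2)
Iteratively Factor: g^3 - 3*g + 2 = (g - 1)*(g^2 + g - 2) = (g - 1)^2*(g + 2)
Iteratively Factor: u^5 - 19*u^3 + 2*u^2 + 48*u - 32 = (u + 2)*(u^4 - 2*u^3 - 15*u^2 + 32*u - 16) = (u - 4)*(u + 2)*(u^3 + 2*u^2 - 7*u + 4) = (u - 4)*(u + 2)*(u + 4)*(u^2 - 2*u + 1) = (u - 4)*(u - 1)*(u + 2)*(u + 4)*(u - 1)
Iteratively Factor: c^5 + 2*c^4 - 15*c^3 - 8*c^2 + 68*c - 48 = (c + 4)*(c^4 - 2*c^3 - 7*c^2 + 20*c - 12) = (c - 1)*(c + 4)*(c^3 - c^2 - 8*c + 12) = (c - 2)*(c - 1)*(c + 4)*(c^2 + c - 6) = (c - 2)*(c - 1)*(c + 3)*(c + 4)*(c - 2)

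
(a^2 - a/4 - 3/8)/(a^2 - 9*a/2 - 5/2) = (a - 3/4)/(a - 5)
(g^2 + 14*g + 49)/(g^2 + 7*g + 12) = (g^2 + 14*g + 49)/(g^2 + 7*g + 12)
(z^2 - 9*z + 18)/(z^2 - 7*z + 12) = (z - 6)/(z - 4)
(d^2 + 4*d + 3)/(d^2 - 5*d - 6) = (d + 3)/(d - 6)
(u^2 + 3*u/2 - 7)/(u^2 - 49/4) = 2*(u - 2)/(2*u - 7)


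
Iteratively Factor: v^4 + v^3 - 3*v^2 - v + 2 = (v + 1)*(v^3 - 3*v + 2) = (v - 1)*(v + 1)*(v^2 + v - 2) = (v - 1)*(v + 1)*(v + 2)*(v - 1)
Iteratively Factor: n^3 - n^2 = (n - 1)*(n^2) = n*(n - 1)*(n)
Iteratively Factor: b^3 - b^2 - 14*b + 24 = (b - 2)*(b^2 + b - 12) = (b - 3)*(b - 2)*(b + 4)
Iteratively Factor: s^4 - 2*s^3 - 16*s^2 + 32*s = (s)*(s^3 - 2*s^2 - 16*s + 32) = s*(s - 2)*(s^2 - 16) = s*(s - 2)*(s + 4)*(s - 4)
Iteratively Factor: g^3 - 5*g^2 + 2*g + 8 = (g - 2)*(g^2 - 3*g - 4) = (g - 2)*(g + 1)*(g - 4)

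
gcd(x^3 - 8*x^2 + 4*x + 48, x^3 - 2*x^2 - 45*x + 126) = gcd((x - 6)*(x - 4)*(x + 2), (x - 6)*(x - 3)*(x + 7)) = x - 6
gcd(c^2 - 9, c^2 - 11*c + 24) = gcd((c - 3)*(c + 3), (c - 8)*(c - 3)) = c - 3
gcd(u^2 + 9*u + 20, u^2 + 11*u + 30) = u + 5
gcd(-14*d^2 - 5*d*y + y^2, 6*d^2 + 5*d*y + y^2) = 2*d + y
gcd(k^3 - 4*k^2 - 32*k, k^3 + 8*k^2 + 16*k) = k^2 + 4*k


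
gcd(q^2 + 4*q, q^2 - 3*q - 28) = q + 4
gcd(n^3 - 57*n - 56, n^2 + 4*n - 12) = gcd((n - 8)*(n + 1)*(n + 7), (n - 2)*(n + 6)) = 1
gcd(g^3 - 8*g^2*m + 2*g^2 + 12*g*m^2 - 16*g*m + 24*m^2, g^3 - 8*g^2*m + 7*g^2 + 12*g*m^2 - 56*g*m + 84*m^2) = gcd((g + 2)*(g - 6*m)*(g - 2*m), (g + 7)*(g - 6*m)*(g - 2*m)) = g^2 - 8*g*m + 12*m^2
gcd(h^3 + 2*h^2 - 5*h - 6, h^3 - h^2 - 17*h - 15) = h^2 + 4*h + 3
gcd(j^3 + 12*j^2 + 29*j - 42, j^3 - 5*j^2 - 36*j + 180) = j + 6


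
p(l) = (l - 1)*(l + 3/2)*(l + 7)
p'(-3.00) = -16.00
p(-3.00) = 24.00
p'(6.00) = 200.00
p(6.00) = 487.50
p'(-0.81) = -8.18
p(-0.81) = -7.73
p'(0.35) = 7.62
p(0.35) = -8.84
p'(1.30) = 26.57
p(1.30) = 6.97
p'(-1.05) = -10.44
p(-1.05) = -5.49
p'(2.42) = 55.87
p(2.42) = 52.44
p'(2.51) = 58.55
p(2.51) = 57.58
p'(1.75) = 37.44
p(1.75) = 21.33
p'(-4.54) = -4.27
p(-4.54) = 41.43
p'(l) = (l - 1)*(l + 3/2) + (l - 1)*(l + 7) + (l + 3/2)*(l + 7) = 3*l^2 + 15*l + 2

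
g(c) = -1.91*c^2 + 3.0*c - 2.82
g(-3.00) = -29.01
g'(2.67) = -7.20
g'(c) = 3.0 - 3.82*c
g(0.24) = -2.21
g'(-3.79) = 17.48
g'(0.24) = 2.08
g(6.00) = -53.58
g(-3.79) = -41.63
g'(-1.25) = 7.78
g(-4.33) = -51.62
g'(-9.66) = 39.90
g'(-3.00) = 14.46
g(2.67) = -8.43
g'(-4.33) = 19.54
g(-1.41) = -10.85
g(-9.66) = -210.03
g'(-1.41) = 8.39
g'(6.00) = -19.92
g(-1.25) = -9.55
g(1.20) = -1.97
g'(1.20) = -1.58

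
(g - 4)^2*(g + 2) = g^3 - 6*g^2 + 32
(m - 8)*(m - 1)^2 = m^3 - 10*m^2 + 17*m - 8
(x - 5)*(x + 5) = x^2 - 25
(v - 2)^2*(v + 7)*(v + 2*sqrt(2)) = v^4 + 2*sqrt(2)*v^3 + 3*v^3 - 24*v^2 + 6*sqrt(2)*v^2 - 48*sqrt(2)*v + 28*v + 56*sqrt(2)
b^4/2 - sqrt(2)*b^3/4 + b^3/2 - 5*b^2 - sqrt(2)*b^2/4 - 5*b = b*(b/2 + 1/2)*(b - 5*sqrt(2)/2)*(b + 2*sqrt(2))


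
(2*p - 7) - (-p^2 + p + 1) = p^2 + p - 8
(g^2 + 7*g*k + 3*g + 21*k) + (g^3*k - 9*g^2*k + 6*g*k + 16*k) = g^3*k - 9*g^2*k + g^2 + 13*g*k + 3*g + 37*k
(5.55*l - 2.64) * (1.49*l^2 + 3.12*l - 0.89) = 8.2695*l^3 + 13.3824*l^2 - 13.1763*l + 2.3496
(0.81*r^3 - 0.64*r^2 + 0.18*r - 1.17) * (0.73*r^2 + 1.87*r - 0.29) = 0.5913*r^5 + 1.0475*r^4 - 1.3003*r^3 - 0.3319*r^2 - 2.2401*r + 0.3393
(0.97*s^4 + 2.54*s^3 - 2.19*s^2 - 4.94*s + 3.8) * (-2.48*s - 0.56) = -2.4056*s^5 - 6.8424*s^4 + 4.0088*s^3 + 13.4776*s^2 - 6.6576*s - 2.128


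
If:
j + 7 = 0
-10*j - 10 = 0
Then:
No Solution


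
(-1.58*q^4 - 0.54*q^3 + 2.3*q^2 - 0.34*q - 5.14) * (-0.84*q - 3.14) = 1.3272*q^5 + 5.4148*q^4 - 0.236399999999999*q^3 - 6.9364*q^2 + 5.3852*q + 16.1396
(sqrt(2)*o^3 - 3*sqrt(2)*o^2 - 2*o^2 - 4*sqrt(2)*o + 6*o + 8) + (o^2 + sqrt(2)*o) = sqrt(2)*o^3 - 3*sqrt(2)*o^2 - o^2 - 3*sqrt(2)*o + 6*o + 8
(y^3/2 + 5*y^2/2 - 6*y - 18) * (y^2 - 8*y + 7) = y^5/2 - 3*y^4/2 - 45*y^3/2 + 95*y^2/2 + 102*y - 126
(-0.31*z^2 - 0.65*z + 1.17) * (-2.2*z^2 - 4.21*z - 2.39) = 0.682*z^4 + 2.7351*z^3 + 0.9034*z^2 - 3.3722*z - 2.7963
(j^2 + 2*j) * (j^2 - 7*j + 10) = j^4 - 5*j^3 - 4*j^2 + 20*j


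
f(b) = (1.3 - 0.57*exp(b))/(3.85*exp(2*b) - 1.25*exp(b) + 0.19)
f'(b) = (1.3 - 0.57*exp(b))*(-7.7*exp(2*b) + 1.25*exp(b))/(3.85*exp(2*b) - 1.25*exp(b) + 0.19)^2 - 0.57*exp(b)/(3.85*exp(2*b) - 1.25*exp(b) + 0.19)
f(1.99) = -0.01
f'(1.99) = 0.01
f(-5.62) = 7.00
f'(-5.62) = 0.16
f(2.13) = -0.01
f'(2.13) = 0.01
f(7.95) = -0.00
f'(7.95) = 0.00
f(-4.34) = 7.41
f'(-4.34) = 0.59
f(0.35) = 0.08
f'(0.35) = -0.31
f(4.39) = -0.00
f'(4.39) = 0.00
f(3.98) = -0.00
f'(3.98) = 0.00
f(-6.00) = 6.95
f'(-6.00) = 0.11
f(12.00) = 0.00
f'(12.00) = 0.00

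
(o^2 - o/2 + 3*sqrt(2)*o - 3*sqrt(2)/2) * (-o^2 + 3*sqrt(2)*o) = -o^4 + o^3/2 + 18*o^2 - 9*o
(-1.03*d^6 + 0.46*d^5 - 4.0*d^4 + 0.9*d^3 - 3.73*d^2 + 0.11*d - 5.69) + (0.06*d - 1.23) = -1.03*d^6 + 0.46*d^5 - 4.0*d^4 + 0.9*d^3 - 3.73*d^2 + 0.17*d - 6.92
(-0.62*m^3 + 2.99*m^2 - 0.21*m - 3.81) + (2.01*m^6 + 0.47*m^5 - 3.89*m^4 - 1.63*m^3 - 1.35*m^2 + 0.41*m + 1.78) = 2.01*m^6 + 0.47*m^5 - 3.89*m^4 - 2.25*m^3 + 1.64*m^2 + 0.2*m - 2.03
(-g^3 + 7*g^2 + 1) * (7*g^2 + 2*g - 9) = -7*g^5 + 47*g^4 + 23*g^3 - 56*g^2 + 2*g - 9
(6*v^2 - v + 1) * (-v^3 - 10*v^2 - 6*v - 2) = -6*v^5 - 59*v^4 - 27*v^3 - 16*v^2 - 4*v - 2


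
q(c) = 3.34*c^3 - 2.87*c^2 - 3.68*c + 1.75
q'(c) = 10.02*c^2 - 5.74*c - 3.68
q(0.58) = -0.70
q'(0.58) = -3.64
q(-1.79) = -20.01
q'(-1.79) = 38.70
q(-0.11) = 2.12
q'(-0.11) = -2.93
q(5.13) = 358.26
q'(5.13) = 230.57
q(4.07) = 164.41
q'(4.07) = 138.94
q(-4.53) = -350.96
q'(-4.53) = 227.94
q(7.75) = 1355.57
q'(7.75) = 553.66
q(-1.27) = -5.05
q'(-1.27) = 19.77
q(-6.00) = -800.93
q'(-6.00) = 391.48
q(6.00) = 597.79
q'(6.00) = 322.60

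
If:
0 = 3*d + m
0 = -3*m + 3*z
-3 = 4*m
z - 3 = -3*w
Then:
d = 1/4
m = -3/4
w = 5/4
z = -3/4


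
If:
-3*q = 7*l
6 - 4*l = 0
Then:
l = 3/2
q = -7/2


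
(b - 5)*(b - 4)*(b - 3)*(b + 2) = b^4 - 10*b^3 + 23*b^2 + 34*b - 120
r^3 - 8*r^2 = r^2*(r - 8)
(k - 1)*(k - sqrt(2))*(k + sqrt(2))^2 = k^4 - k^3 + sqrt(2)*k^3 - 2*k^2 - sqrt(2)*k^2 - 2*sqrt(2)*k + 2*k + 2*sqrt(2)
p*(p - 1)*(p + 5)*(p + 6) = p^4 + 10*p^3 + 19*p^2 - 30*p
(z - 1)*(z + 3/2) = z^2 + z/2 - 3/2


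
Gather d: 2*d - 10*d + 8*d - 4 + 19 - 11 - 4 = 0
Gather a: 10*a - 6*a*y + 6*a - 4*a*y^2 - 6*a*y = a*(-4*y^2 - 12*y + 16)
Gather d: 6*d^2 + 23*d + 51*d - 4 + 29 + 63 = 6*d^2 + 74*d + 88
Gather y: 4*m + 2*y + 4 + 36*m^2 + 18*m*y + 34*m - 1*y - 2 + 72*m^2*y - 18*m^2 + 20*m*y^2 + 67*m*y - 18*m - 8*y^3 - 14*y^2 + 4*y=18*m^2 + 20*m - 8*y^3 + y^2*(20*m - 14) + y*(72*m^2 + 85*m + 5) + 2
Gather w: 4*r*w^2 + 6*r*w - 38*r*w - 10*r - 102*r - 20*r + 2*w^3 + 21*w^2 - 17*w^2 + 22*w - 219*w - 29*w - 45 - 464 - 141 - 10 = -132*r + 2*w^3 + w^2*(4*r + 4) + w*(-32*r - 226) - 660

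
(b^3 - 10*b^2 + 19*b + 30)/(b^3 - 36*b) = (b^2 - 4*b - 5)/(b*(b + 6))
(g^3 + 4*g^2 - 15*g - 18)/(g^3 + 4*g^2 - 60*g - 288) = (g^2 - 2*g - 3)/(g^2 - 2*g - 48)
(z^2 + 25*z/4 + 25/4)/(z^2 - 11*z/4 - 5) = (z + 5)/(z - 4)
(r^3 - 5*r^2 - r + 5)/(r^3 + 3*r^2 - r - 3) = (r - 5)/(r + 3)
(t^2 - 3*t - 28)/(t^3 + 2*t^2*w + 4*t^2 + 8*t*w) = (t - 7)/(t*(t + 2*w))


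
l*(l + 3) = l^2 + 3*l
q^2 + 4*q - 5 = (q - 1)*(q + 5)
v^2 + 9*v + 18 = (v + 3)*(v + 6)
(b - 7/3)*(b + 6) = b^2 + 11*b/3 - 14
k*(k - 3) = k^2 - 3*k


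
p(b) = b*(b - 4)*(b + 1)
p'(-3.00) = 41.00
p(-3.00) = -42.00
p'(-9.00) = 293.00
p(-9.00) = -936.00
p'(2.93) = 4.17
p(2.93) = -12.32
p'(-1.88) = 17.88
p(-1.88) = -9.73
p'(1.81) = -5.03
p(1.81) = -11.14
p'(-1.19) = 7.39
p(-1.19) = -1.17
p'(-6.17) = 147.23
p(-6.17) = -324.41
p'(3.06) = 5.73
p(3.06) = -11.68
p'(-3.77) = 61.26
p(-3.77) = -81.14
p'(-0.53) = 0.02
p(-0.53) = 1.13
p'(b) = b*(b - 4) + b*(b + 1) + (b - 4)*(b + 1)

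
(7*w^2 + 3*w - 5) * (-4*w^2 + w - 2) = -28*w^4 - 5*w^3 + 9*w^2 - 11*w + 10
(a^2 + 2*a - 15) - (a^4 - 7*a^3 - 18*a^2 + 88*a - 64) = -a^4 + 7*a^3 + 19*a^2 - 86*a + 49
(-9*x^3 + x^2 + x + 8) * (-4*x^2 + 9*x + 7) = 36*x^5 - 85*x^4 - 58*x^3 - 16*x^2 + 79*x + 56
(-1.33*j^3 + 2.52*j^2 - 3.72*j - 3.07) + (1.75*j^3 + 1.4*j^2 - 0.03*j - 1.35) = 0.42*j^3 + 3.92*j^2 - 3.75*j - 4.42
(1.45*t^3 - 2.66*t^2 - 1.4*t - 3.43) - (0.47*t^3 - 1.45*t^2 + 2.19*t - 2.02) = 0.98*t^3 - 1.21*t^2 - 3.59*t - 1.41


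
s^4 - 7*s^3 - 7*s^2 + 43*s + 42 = (s - 7)*(s - 3)*(s + 1)*(s + 2)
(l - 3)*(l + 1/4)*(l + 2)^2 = l^4 + 5*l^3/4 - 31*l^2/4 - 14*l - 3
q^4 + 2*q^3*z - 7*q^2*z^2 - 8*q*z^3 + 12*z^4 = (q - 2*z)*(q - z)*(q + 2*z)*(q + 3*z)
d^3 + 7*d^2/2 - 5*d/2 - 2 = (d - 1)*(d + 1/2)*(d + 4)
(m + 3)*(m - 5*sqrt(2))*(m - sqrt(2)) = m^3 - 6*sqrt(2)*m^2 + 3*m^2 - 18*sqrt(2)*m + 10*m + 30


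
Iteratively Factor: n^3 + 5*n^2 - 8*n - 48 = (n + 4)*(n^2 + n - 12) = (n - 3)*(n + 4)*(n + 4)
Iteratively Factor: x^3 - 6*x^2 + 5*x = (x)*(x^2 - 6*x + 5) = x*(x - 1)*(x - 5)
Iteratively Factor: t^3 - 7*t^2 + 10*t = (t - 5)*(t^2 - 2*t) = (t - 5)*(t - 2)*(t)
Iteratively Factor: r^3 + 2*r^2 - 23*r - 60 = (r + 4)*(r^2 - 2*r - 15) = (r + 3)*(r + 4)*(r - 5)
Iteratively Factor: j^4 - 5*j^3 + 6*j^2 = (j)*(j^3 - 5*j^2 + 6*j) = j*(j - 2)*(j^2 - 3*j) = j^2*(j - 2)*(j - 3)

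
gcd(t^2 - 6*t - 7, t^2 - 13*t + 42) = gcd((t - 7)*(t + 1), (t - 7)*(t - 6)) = t - 7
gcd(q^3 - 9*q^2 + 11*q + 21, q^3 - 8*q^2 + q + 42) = q^2 - 10*q + 21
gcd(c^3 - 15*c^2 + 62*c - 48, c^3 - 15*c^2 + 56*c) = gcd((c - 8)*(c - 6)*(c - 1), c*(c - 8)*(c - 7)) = c - 8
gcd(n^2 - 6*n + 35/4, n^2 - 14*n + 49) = 1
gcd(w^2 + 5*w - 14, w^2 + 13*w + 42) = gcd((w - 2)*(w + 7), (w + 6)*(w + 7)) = w + 7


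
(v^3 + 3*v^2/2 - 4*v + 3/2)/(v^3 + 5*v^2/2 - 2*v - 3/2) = (2*v - 1)/(2*v + 1)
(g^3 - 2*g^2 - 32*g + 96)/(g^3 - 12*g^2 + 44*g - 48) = (g^2 + 2*g - 24)/(g^2 - 8*g + 12)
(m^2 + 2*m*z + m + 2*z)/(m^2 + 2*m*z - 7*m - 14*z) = (m + 1)/(m - 7)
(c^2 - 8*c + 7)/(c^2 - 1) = (c - 7)/(c + 1)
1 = 1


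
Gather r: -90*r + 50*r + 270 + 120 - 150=240 - 40*r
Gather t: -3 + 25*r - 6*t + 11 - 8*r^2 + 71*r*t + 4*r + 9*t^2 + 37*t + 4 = -8*r^2 + 29*r + 9*t^2 + t*(71*r + 31) + 12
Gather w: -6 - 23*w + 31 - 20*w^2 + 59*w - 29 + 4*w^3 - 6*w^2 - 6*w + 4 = 4*w^3 - 26*w^2 + 30*w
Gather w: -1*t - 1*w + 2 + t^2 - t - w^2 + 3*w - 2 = t^2 - 2*t - w^2 + 2*w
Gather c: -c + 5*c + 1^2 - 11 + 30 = 4*c + 20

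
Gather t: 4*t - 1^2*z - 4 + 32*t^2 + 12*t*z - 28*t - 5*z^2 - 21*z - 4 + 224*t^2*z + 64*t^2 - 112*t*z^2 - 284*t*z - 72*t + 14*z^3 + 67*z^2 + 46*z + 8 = t^2*(224*z + 96) + t*(-112*z^2 - 272*z - 96) + 14*z^3 + 62*z^2 + 24*z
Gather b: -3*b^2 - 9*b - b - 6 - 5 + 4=-3*b^2 - 10*b - 7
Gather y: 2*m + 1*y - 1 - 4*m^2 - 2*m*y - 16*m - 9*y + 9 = -4*m^2 - 14*m + y*(-2*m - 8) + 8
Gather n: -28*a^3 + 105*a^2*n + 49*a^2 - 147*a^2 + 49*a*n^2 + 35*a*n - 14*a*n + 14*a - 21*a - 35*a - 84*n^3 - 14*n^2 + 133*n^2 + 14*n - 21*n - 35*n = -28*a^3 - 98*a^2 - 42*a - 84*n^3 + n^2*(49*a + 119) + n*(105*a^2 + 21*a - 42)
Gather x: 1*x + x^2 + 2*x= x^2 + 3*x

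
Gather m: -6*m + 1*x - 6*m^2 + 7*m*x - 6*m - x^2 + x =-6*m^2 + m*(7*x - 12) - x^2 + 2*x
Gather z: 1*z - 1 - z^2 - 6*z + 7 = -z^2 - 5*z + 6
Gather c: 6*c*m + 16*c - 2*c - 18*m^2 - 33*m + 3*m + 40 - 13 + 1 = c*(6*m + 14) - 18*m^2 - 30*m + 28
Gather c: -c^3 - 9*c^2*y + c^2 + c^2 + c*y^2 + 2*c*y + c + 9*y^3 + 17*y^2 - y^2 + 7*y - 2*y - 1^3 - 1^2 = -c^3 + c^2*(2 - 9*y) + c*(y^2 + 2*y + 1) + 9*y^3 + 16*y^2 + 5*y - 2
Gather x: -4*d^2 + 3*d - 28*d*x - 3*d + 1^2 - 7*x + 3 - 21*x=-4*d^2 + x*(-28*d - 28) + 4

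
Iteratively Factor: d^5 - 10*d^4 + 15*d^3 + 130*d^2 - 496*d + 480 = (d - 4)*(d^4 - 6*d^3 - 9*d^2 + 94*d - 120) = (d - 5)*(d - 4)*(d^3 - d^2 - 14*d + 24) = (d - 5)*(d - 4)*(d - 3)*(d^2 + 2*d - 8) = (d - 5)*(d - 4)*(d - 3)*(d - 2)*(d + 4)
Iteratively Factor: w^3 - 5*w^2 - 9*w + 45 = (w + 3)*(w^2 - 8*w + 15) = (w - 3)*(w + 3)*(w - 5)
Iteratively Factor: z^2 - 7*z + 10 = (z - 5)*(z - 2)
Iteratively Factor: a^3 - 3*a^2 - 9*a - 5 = (a - 5)*(a^2 + 2*a + 1) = (a - 5)*(a + 1)*(a + 1)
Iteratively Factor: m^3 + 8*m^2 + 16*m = (m + 4)*(m^2 + 4*m) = (m + 4)^2*(m)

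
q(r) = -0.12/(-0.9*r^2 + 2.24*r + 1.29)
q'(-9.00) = 0.00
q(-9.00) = 0.00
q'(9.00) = -0.00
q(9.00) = 0.00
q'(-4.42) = 0.00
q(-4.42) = 0.00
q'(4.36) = -0.02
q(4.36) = 0.02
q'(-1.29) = 0.06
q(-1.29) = 0.04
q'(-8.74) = 0.00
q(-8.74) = 0.00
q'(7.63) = -0.00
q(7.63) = 0.00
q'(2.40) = -0.11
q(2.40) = -0.08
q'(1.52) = -0.01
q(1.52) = -0.05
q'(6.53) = -0.00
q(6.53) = 0.01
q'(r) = -0.12*(1.8*r - 2.24)/(-0.9*r^2 + 2.24*r + 1.29)^2 = (0.2688 - 0.216*r)/(-0.9*r^2 + 2.24*r + 1.29)^2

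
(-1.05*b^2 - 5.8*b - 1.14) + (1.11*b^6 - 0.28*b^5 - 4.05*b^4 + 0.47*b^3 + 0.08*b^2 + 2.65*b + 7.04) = 1.11*b^6 - 0.28*b^5 - 4.05*b^4 + 0.47*b^3 - 0.97*b^2 - 3.15*b + 5.9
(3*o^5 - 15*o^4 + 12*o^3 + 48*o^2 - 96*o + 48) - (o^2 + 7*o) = 3*o^5 - 15*o^4 + 12*o^3 + 47*o^2 - 103*o + 48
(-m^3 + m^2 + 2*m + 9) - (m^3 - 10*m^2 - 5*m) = -2*m^3 + 11*m^2 + 7*m + 9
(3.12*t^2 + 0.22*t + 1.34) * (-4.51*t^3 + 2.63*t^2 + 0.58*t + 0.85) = -14.0712*t^5 + 7.2134*t^4 - 3.6552*t^3 + 6.3038*t^2 + 0.9642*t + 1.139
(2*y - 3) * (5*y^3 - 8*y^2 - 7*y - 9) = 10*y^4 - 31*y^3 + 10*y^2 + 3*y + 27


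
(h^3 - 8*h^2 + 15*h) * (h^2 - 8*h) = h^5 - 16*h^4 + 79*h^3 - 120*h^2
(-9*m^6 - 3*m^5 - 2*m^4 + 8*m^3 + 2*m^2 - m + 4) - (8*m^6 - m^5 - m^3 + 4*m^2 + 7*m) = -17*m^6 - 2*m^5 - 2*m^4 + 9*m^3 - 2*m^2 - 8*m + 4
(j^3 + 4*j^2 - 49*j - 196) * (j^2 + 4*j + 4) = j^5 + 8*j^4 - 29*j^3 - 376*j^2 - 980*j - 784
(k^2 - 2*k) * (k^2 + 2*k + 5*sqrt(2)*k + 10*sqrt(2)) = k^4 + 5*sqrt(2)*k^3 - 4*k^2 - 20*sqrt(2)*k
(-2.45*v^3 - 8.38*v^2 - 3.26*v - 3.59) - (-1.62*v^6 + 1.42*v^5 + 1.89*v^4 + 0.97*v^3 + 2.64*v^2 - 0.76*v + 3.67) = 1.62*v^6 - 1.42*v^5 - 1.89*v^4 - 3.42*v^3 - 11.02*v^2 - 2.5*v - 7.26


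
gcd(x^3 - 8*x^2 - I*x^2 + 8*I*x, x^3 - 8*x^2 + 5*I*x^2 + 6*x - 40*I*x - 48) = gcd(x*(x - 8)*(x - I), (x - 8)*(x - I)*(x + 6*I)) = x^2 + x*(-8 - I) + 8*I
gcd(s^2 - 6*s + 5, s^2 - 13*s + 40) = s - 5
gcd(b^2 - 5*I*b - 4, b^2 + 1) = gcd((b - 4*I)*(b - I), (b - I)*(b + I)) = b - I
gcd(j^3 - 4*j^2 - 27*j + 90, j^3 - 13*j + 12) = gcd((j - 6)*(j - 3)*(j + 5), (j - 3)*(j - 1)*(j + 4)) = j - 3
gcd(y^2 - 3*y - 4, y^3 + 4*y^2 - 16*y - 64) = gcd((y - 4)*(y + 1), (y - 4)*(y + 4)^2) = y - 4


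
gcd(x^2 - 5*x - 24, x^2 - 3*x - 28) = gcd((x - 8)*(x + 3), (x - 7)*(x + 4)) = 1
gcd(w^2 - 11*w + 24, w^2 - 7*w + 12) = w - 3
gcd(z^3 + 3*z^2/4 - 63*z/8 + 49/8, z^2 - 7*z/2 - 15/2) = 1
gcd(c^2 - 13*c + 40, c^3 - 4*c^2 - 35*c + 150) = c - 5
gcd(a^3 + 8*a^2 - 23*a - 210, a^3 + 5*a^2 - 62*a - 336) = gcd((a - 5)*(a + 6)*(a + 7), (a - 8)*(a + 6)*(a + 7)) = a^2 + 13*a + 42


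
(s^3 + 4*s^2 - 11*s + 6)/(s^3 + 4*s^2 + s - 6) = (s^2 + 5*s - 6)/(s^2 + 5*s + 6)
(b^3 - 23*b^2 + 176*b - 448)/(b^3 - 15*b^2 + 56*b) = (b - 8)/b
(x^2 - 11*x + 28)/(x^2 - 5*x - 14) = (x - 4)/(x + 2)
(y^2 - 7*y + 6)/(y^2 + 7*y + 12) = (y^2 - 7*y + 6)/(y^2 + 7*y + 12)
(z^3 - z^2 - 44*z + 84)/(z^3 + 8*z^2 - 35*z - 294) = (z - 2)/(z + 7)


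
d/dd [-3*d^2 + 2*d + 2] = 2 - 6*d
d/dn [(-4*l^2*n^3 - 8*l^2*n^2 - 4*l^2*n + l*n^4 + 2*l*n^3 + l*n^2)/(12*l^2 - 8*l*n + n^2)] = 2*l*(-n*(4*l - n)*(4*l*n^2 + 8*l*n + 4*l - n^3 - 2*n^2 - n) + (12*l^2 - 8*l*n + n^2)*(-6*l*n^2 - 8*l*n - 2*l + 2*n^3 + 3*n^2 + n))/(12*l^2 - 8*l*n + n^2)^2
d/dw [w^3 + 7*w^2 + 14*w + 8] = 3*w^2 + 14*w + 14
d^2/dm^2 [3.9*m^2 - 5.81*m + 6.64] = 7.80000000000000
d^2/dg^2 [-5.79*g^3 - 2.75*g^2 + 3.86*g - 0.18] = -34.74*g - 5.5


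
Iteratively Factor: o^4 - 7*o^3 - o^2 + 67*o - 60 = (o - 4)*(o^3 - 3*o^2 - 13*o + 15) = (o - 4)*(o + 3)*(o^2 - 6*o + 5) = (o - 5)*(o - 4)*(o + 3)*(o - 1)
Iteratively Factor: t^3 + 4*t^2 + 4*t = (t + 2)*(t^2 + 2*t) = (t + 2)^2*(t)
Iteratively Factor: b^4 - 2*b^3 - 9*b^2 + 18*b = (b - 3)*(b^3 + b^2 - 6*b) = (b - 3)*(b - 2)*(b^2 + 3*b) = (b - 3)*(b - 2)*(b + 3)*(b)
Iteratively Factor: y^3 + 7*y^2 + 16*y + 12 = (y + 3)*(y^2 + 4*y + 4) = (y + 2)*(y + 3)*(y + 2)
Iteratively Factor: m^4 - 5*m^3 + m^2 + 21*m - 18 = (m - 3)*(m^3 - 2*m^2 - 5*m + 6) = (m - 3)^2*(m^2 + m - 2) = (m - 3)^2*(m - 1)*(m + 2)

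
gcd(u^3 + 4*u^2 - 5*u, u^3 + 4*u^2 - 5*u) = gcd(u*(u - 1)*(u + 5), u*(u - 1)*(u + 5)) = u^3 + 4*u^2 - 5*u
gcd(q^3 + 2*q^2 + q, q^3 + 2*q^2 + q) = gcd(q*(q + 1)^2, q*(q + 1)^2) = q^3 + 2*q^2 + q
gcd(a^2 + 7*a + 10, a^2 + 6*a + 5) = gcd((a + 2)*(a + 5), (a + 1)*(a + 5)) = a + 5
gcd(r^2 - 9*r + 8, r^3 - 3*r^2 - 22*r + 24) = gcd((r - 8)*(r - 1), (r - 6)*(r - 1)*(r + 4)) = r - 1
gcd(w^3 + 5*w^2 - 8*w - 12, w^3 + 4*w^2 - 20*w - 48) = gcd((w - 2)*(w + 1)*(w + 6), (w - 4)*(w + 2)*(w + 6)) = w + 6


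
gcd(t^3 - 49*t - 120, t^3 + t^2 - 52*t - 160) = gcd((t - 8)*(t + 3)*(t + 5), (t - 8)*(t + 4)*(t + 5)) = t^2 - 3*t - 40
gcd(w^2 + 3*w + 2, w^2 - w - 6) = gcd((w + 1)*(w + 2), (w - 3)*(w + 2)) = w + 2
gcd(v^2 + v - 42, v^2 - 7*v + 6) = v - 6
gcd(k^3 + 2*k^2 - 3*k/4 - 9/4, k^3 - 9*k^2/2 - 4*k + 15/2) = k^2 + k/2 - 3/2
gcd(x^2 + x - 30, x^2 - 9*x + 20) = x - 5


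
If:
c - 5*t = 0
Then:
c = 5*t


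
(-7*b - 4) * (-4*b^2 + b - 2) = 28*b^3 + 9*b^2 + 10*b + 8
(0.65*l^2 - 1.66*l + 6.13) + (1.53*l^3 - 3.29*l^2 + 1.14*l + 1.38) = 1.53*l^3 - 2.64*l^2 - 0.52*l + 7.51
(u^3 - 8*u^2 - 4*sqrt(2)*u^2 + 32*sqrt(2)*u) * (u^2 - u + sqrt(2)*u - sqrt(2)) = u^5 - 9*u^4 - 3*sqrt(2)*u^4 + 27*sqrt(2)*u^3 - 24*sqrt(2)*u^2 + 72*u^2 - 64*u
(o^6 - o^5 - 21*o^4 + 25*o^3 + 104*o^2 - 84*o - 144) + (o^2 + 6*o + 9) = o^6 - o^5 - 21*o^4 + 25*o^3 + 105*o^2 - 78*o - 135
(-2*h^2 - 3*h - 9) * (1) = -2*h^2 - 3*h - 9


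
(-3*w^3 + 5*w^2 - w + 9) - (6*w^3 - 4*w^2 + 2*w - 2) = -9*w^3 + 9*w^2 - 3*w + 11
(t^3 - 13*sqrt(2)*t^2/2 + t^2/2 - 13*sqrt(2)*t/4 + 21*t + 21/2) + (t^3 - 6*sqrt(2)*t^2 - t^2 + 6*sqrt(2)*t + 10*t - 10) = 2*t^3 - 25*sqrt(2)*t^2/2 - t^2/2 + 11*sqrt(2)*t/4 + 31*t + 1/2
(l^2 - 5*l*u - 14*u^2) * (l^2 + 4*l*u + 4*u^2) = l^4 - l^3*u - 30*l^2*u^2 - 76*l*u^3 - 56*u^4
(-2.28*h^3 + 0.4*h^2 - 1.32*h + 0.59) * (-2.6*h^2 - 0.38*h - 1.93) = 5.928*h^5 - 0.1736*h^4 + 7.6804*h^3 - 1.8044*h^2 + 2.3234*h - 1.1387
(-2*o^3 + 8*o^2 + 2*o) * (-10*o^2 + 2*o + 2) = 20*o^5 - 84*o^4 - 8*o^3 + 20*o^2 + 4*o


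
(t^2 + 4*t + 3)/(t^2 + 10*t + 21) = (t + 1)/(t + 7)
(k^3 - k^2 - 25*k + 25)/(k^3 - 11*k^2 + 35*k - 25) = (k + 5)/(k - 5)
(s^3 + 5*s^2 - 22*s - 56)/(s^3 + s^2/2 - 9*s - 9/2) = 2*(s^3 + 5*s^2 - 22*s - 56)/(2*s^3 + s^2 - 18*s - 9)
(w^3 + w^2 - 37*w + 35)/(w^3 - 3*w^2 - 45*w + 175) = (w - 1)/(w - 5)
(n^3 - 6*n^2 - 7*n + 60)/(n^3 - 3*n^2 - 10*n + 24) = (n - 5)/(n - 2)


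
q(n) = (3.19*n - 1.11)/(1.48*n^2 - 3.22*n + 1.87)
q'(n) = (3.22 - 2.96*n)*(3.19*n - 1.11)/(1.48*n^2 - 3.22*n + 1.87)^2 + 3.19/(1.48*n^2 - 3.22*n + 1.87) = (-4.7212*n^2 + 3.2856*n + 2.3911)/(2.1904*n^4 - 9.5312*n^3 + 15.9036*n^2 - 12.0428*n + 3.4969)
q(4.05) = 0.90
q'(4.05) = -0.36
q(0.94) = 12.51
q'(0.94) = 57.42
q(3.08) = 1.45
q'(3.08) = -0.90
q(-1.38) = -0.60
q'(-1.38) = -0.13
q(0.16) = -0.43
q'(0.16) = 1.44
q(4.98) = 0.66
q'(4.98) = -0.19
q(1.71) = 6.28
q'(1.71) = -12.12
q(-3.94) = -0.36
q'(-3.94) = -0.06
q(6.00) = 0.50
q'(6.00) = -0.12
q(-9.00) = -0.20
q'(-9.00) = -0.02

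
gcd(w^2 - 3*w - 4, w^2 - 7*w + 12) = w - 4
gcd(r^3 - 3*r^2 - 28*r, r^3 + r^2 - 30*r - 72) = r + 4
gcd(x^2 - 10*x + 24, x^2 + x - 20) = x - 4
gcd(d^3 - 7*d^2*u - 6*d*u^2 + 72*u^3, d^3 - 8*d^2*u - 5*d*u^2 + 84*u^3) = -d^2 + d*u + 12*u^2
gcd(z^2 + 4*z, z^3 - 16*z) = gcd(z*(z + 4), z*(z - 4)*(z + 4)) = z^2 + 4*z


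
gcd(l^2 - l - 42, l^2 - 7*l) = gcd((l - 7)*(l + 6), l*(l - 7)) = l - 7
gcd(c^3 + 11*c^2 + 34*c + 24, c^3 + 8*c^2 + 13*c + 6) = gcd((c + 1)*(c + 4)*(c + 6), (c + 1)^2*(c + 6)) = c^2 + 7*c + 6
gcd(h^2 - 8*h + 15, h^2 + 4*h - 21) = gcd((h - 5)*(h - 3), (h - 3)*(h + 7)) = h - 3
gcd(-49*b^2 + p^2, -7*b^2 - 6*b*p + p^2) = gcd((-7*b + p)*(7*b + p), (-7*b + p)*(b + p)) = -7*b + p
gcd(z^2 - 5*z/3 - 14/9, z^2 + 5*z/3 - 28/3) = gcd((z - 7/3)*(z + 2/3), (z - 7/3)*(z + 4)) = z - 7/3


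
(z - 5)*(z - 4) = z^2 - 9*z + 20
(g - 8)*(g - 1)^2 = g^3 - 10*g^2 + 17*g - 8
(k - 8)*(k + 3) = k^2 - 5*k - 24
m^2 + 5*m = m*(m + 5)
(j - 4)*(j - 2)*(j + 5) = j^3 - j^2 - 22*j + 40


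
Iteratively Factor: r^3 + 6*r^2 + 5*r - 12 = (r + 4)*(r^2 + 2*r - 3) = (r + 3)*(r + 4)*(r - 1)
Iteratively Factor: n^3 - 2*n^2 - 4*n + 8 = (n - 2)*(n^2 - 4) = (n - 2)^2*(n + 2)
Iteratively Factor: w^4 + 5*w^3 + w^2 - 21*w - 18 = (w - 2)*(w^3 + 7*w^2 + 15*w + 9) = (w - 2)*(w + 3)*(w^2 + 4*w + 3) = (w - 2)*(w + 3)^2*(w + 1)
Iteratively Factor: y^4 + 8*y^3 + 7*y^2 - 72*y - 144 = (y - 3)*(y^3 + 11*y^2 + 40*y + 48) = (y - 3)*(y + 3)*(y^2 + 8*y + 16) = (y - 3)*(y + 3)*(y + 4)*(y + 4)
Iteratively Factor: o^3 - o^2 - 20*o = (o)*(o^2 - o - 20) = o*(o - 5)*(o + 4)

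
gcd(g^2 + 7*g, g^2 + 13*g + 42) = g + 7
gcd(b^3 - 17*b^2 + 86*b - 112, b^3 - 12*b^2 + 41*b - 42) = b^2 - 9*b + 14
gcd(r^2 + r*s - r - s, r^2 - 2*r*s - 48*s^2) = 1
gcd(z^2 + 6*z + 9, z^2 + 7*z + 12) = z + 3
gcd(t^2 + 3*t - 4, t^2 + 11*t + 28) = t + 4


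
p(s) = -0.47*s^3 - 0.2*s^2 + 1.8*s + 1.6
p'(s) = -1.41*s^2 - 0.4*s + 1.8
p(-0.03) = 1.55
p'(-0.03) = 1.81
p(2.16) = -0.18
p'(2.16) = -5.64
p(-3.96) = 20.52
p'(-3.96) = -18.73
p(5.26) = -62.87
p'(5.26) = -39.32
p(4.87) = -48.66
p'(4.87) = -33.59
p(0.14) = 1.85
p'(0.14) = 1.72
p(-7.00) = 140.41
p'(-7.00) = -64.49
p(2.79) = -5.14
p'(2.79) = -10.29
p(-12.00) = 763.36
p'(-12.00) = -196.44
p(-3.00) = 7.09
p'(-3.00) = -9.69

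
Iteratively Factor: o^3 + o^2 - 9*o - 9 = (o + 1)*(o^2 - 9) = (o - 3)*(o + 1)*(o + 3)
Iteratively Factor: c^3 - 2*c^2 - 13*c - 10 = (c + 2)*(c^2 - 4*c - 5) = (c - 5)*(c + 2)*(c + 1)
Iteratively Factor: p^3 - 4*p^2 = (p)*(p^2 - 4*p) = p*(p - 4)*(p)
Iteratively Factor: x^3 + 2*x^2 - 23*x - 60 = (x + 3)*(x^2 - x - 20) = (x + 3)*(x + 4)*(x - 5)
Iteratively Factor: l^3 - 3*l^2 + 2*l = (l - 1)*(l^2 - 2*l) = l*(l - 1)*(l - 2)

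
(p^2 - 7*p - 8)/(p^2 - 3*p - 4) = (p - 8)/(p - 4)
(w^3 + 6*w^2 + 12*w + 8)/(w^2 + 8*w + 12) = (w^2 + 4*w + 4)/(w + 6)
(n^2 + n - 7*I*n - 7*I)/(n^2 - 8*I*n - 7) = (n + 1)/(n - I)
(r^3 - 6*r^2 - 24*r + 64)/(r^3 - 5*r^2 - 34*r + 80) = (r + 4)/(r + 5)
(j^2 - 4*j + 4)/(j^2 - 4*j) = (j^2 - 4*j + 4)/(j*(j - 4))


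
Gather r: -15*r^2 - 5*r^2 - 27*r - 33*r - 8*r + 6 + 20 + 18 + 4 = -20*r^2 - 68*r + 48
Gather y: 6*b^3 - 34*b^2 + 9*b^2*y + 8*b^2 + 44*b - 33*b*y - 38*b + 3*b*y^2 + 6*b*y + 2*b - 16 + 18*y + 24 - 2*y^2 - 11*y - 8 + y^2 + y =6*b^3 - 26*b^2 + 8*b + y^2*(3*b - 1) + y*(9*b^2 - 27*b + 8)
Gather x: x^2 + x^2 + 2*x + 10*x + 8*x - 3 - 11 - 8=2*x^2 + 20*x - 22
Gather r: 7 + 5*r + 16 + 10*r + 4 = 15*r + 27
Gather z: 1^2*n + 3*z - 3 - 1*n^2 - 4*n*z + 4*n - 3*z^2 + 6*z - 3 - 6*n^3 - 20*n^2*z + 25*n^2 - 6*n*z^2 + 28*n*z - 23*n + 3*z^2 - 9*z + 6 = -6*n^3 + 24*n^2 - 6*n*z^2 - 18*n + z*(-20*n^2 + 24*n)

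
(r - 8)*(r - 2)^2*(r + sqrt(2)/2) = r^4 - 12*r^3 + sqrt(2)*r^3/2 - 6*sqrt(2)*r^2 + 36*r^2 - 32*r + 18*sqrt(2)*r - 16*sqrt(2)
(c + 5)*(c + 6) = c^2 + 11*c + 30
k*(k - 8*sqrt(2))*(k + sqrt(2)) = k^3 - 7*sqrt(2)*k^2 - 16*k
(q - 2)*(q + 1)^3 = q^4 + q^3 - 3*q^2 - 5*q - 2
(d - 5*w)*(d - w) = d^2 - 6*d*w + 5*w^2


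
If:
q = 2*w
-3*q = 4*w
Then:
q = 0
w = 0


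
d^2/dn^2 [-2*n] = 0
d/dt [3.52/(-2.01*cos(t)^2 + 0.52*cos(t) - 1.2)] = (1.8304 - 14.1504*cos(t))*sin(t)/(2.01*cos(t)^2 - 0.52*cos(t) + 1.2)^2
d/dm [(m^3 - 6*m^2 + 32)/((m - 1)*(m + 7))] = (m^4 + 12*m^3 - 57*m^2 + 20*m - 192)/(m^4 + 12*m^3 + 22*m^2 - 84*m + 49)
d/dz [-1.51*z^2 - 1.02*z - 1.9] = -3.02*z - 1.02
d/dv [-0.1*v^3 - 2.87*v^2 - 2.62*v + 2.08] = -0.3*v^2 - 5.74*v - 2.62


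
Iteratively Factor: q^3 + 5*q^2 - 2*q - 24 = (q - 2)*(q^2 + 7*q + 12) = (q - 2)*(q + 4)*(q + 3)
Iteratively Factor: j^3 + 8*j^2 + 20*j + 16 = (j + 2)*(j^2 + 6*j + 8) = (j + 2)^2*(j + 4)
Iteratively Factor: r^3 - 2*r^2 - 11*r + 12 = (r + 3)*(r^2 - 5*r + 4) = (r - 1)*(r + 3)*(r - 4)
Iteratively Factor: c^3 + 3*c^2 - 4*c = (c)*(c^2 + 3*c - 4) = c*(c + 4)*(c - 1)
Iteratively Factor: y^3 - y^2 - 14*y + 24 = (y - 2)*(y^2 + y - 12) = (y - 2)*(y + 4)*(y - 3)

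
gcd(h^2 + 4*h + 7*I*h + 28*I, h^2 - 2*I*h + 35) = 1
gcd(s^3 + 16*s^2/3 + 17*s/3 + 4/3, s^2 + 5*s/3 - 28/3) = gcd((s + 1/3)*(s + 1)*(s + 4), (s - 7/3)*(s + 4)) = s + 4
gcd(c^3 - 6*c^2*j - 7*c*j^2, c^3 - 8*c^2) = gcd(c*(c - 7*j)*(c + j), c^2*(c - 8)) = c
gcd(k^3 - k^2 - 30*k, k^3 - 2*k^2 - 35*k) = k^2 + 5*k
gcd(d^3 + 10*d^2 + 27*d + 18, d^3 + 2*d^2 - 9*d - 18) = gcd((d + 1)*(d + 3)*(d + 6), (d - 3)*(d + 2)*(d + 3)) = d + 3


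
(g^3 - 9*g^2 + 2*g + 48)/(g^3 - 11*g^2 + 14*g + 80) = (g - 3)/(g - 5)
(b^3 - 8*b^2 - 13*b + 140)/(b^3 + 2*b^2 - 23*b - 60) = (b - 7)/(b + 3)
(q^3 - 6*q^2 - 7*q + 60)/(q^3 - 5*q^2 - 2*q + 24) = (q^2 - 2*q - 15)/(q^2 - q - 6)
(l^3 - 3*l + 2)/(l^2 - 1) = (l^2 + l - 2)/(l + 1)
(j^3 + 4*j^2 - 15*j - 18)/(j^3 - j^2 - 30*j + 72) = (j + 1)/(j - 4)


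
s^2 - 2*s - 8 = (s - 4)*(s + 2)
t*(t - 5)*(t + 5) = t^3 - 25*t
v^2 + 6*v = v*(v + 6)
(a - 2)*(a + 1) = a^2 - a - 2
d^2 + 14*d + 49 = (d + 7)^2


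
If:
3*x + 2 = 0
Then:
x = -2/3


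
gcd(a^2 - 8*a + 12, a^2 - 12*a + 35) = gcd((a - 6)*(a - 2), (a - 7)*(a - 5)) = 1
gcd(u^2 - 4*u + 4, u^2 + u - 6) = u - 2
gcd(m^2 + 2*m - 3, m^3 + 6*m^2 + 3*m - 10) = m - 1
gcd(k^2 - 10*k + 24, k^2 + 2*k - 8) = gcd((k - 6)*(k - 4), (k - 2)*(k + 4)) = 1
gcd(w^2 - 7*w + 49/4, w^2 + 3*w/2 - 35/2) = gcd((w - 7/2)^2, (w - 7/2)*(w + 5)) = w - 7/2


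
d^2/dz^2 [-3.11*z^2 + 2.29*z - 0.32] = -6.22000000000000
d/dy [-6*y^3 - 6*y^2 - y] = -18*y^2 - 12*y - 1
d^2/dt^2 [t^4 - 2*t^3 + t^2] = 12*t^2 - 12*t + 2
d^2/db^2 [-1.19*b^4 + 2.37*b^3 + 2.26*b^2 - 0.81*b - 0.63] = -14.28*b^2 + 14.22*b + 4.52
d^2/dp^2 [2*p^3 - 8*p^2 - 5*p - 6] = 12*p - 16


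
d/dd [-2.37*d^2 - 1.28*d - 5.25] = -4.74*d - 1.28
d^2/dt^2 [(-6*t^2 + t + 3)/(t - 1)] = -4/(t^3 - 3*t^2 + 3*t - 1)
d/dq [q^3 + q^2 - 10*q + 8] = 3*q^2 + 2*q - 10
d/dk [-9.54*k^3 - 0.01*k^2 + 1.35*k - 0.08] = -28.62*k^2 - 0.02*k + 1.35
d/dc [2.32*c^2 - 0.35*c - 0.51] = 4.64*c - 0.35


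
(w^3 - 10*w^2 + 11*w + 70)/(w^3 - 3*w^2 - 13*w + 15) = (w^2 - 5*w - 14)/(w^2 + 2*w - 3)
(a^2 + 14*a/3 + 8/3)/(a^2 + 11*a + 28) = (a + 2/3)/(a + 7)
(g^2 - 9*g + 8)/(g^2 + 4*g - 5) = (g - 8)/(g + 5)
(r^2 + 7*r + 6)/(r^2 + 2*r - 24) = (r + 1)/(r - 4)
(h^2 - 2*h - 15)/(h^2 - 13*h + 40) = (h + 3)/(h - 8)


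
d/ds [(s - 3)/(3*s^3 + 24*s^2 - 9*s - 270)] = (-2*s - 11)/(3*(s^4 + 22*s^3 + 181*s^2 + 660*s + 900))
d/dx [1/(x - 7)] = -1/(x - 7)^2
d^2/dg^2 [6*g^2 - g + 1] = 12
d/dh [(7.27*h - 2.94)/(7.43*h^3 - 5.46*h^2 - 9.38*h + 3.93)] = (-108.0322*h^3 + 105.2268*h^2 - 32.1048*h + 0.993899999999996)/(55.2049*h^6 - 81.1356*h^5 - 109.5752*h^4 + 160.8294*h^3 + 45.0688*h^2 - 73.7268*h + 15.4449)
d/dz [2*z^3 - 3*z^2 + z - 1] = 6*z^2 - 6*z + 1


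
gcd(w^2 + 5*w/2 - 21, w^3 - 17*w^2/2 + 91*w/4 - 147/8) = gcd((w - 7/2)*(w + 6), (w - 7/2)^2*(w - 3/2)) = w - 7/2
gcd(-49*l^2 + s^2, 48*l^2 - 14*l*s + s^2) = 1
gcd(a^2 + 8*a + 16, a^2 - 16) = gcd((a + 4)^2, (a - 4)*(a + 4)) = a + 4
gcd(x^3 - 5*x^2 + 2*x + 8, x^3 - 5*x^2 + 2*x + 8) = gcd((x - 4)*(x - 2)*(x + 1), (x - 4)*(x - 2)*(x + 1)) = x^3 - 5*x^2 + 2*x + 8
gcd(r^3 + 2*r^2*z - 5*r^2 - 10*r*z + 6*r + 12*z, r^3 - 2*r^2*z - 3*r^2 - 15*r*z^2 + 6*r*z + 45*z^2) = r - 3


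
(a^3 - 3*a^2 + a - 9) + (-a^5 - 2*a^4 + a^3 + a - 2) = -a^5 - 2*a^4 + 2*a^3 - 3*a^2 + 2*a - 11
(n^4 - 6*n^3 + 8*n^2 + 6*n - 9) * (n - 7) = n^5 - 13*n^4 + 50*n^3 - 50*n^2 - 51*n + 63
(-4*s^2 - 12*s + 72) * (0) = 0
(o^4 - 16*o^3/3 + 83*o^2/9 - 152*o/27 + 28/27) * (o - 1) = o^5 - 19*o^4/3 + 131*o^3/9 - 401*o^2/27 + 20*o/3 - 28/27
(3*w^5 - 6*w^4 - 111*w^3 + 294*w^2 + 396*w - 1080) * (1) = 3*w^5 - 6*w^4 - 111*w^3 + 294*w^2 + 396*w - 1080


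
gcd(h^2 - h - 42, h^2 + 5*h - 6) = h + 6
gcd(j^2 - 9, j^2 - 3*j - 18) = j + 3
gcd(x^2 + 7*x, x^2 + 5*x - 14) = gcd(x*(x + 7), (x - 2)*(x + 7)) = x + 7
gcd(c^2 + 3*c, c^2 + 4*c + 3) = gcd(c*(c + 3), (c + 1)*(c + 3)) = c + 3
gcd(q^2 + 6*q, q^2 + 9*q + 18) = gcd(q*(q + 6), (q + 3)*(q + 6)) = q + 6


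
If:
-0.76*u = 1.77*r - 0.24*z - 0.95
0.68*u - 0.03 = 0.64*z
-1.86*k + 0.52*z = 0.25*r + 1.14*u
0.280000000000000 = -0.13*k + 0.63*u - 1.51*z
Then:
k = -0.03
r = 0.59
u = -0.21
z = -0.27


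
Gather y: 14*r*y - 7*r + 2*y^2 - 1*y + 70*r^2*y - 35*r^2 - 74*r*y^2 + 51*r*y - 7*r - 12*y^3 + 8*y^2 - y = -35*r^2 - 14*r - 12*y^3 + y^2*(10 - 74*r) + y*(70*r^2 + 65*r - 2)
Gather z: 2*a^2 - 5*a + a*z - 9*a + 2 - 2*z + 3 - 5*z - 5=2*a^2 - 14*a + z*(a - 7)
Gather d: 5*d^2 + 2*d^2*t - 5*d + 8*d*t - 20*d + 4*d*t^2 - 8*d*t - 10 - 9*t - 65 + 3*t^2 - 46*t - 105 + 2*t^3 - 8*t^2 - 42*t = d^2*(2*t + 5) + d*(4*t^2 - 25) + 2*t^3 - 5*t^2 - 97*t - 180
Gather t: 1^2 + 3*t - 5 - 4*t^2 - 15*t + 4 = -4*t^2 - 12*t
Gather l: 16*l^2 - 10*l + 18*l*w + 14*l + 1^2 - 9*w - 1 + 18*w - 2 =16*l^2 + l*(18*w + 4) + 9*w - 2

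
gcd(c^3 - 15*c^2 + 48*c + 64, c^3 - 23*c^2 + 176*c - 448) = c^2 - 16*c + 64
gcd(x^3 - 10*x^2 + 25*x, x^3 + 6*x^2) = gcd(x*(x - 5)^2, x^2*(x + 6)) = x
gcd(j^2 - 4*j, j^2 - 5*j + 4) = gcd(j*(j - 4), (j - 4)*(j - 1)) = j - 4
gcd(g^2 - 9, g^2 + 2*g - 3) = g + 3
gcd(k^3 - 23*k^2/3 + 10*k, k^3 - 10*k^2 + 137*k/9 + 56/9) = 1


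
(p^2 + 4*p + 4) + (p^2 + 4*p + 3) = 2*p^2 + 8*p + 7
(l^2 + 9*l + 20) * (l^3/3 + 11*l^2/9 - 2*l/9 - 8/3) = l^5/3 + 38*l^4/9 + 157*l^3/9 + 178*l^2/9 - 256*l/9 - 160/3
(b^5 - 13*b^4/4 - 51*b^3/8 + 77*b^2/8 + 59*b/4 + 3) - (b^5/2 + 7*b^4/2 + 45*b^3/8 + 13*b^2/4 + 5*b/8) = b^5/2 - 27*b^4/4 - 12*b^3 + 51*b^2/8 + 113*b/8 + 3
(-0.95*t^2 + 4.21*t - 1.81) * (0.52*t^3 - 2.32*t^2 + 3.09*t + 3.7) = -0.494*t^5 + 4.3932*t^4 - 13.6439*t^3 + 13.6931*t^2 + 9.9841*t - 6.697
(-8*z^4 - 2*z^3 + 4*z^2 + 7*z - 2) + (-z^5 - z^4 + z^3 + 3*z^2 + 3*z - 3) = -z^5 - 9*z^4 - z^3 + 7*z^2 + 10*z - 5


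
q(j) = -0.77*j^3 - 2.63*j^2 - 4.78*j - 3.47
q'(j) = -2.31*j^2 - 5.26*j - 4.78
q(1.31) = -15.98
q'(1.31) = -15.63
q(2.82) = -55.13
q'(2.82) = -37.98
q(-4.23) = 27.97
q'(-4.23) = -23.86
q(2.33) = -38.63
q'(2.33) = -29.58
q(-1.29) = -0.03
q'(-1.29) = -1.84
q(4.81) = -173.00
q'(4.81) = -83.52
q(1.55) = -20.06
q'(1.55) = -18.48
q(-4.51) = 35.23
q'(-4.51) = -28.04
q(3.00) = -62.27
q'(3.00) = -41.35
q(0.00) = -3.47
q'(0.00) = -4.78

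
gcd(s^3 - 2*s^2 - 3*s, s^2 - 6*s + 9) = s - 3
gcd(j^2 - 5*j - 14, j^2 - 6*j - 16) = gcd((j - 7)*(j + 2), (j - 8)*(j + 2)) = j + 2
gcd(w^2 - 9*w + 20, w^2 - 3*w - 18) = 1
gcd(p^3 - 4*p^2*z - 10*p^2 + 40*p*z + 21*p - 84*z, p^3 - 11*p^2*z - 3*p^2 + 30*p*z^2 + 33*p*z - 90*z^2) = p - 3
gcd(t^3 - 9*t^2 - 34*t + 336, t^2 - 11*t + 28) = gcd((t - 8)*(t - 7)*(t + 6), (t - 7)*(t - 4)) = t - 7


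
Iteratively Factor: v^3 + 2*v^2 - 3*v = (v)*(v^2 + 2*v - 3) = v*(v + 3)*(v - 1)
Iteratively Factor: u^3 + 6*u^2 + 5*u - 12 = (u + 3)*(u^2 + 3*u - 4) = (u + 3)*(u + 4)*(u - 1)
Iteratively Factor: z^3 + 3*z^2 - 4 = (z + 2)*(z^2 + z - 2) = (z + 2)^2*(z - 1)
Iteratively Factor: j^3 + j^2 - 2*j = (j - 1)*(j^2 + 2*j) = j*(j - 1)*(j + 2)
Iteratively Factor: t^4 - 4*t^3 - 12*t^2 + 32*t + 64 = (t - 4)*(t^3 - 12*t - 16) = (t - 4)*(t + 2)*(t^2 - 2*t - 8) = (t - 4)*(t + 2)^2*(t - 4)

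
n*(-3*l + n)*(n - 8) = -3*l*n^2 + 24*l*n + n^3 - 8*n^2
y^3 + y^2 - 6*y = y*(y - 2)*(y + 3)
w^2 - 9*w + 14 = (w - 7)*(w - 2)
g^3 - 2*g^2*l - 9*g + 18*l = (g - 3)*(g + 3)*(g - 2*l)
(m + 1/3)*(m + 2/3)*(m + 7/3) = m^3 + 10*m^2/3 + 23*m/9 + 14/27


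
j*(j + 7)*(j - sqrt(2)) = j^3 - sqrt(2)*j^2 + 7*j^2 - 7*sqrt(2)*j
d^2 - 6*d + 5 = (d - 5)*(d - 1)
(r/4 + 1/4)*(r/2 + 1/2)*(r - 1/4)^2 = r^4/8 + 3*r^3/16 + r^2/128 - 3*r/64 + 1/128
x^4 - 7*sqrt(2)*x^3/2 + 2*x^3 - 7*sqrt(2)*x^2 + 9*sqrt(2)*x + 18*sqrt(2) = (x + 2)*(x - 3*sqrt(2))*(x - 3*sqrt(2)/2)*(x + sqrt(2))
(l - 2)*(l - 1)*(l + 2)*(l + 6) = l^4 + 5*l^3 - 10*l^2 - 20*l + 24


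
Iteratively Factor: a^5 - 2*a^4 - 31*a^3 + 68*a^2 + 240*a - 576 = (a + 4)*(a^4 - 6*a^3 - 7*a^2 + 96*a - 144) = (a - 4)*(a + 4)*(a^3 - 2*a^2 - 15*a + 36) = (a - 4)*(a - 3)*(a + 4)*(a^2 + a - 12) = (a - 4)*(a - 3)^2*(a + 4)*(a + 4)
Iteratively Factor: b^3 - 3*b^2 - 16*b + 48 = (b - 3)*(b^2 - 16) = (b - 4)*(b - 3)*(b + 4)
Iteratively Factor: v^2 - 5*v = (v - 5)*(v)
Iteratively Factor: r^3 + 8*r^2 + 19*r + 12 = (r + 4)*(r^2 + 4*r + 3) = (r + 1)*(r + 4)*(r + 3)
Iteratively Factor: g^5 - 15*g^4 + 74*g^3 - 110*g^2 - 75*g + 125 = (g - 1)*(g^4 - 14*g^3 + 60*g^2 - 50*g - 125) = (g - 1)*(g + 1)*(g^3 - 15*g^2 + 75*g - 125) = (g - 5)*(g - 1)*(g + 1)*(g^2 - 10*g + 25) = (g - 5)^2*(g - 1)*(g + 1)*(g - 5)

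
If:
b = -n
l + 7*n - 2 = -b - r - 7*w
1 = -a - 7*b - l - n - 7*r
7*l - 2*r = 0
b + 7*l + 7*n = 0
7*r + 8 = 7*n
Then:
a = 341/49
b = -2/7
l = -12/49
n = 2/7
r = -6/7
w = 68/343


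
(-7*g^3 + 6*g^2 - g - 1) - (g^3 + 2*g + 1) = -8*g^3 + 6*g^2 - 3*g - 2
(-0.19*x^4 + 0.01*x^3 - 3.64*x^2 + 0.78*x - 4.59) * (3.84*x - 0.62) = -0.7296*x^5 + 0.1562*x^4 - 13.9838*x^3 + 5.252*x^2 - 18.1092*x + 2.8458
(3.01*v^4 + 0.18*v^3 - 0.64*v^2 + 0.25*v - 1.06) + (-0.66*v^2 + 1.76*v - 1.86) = 3.01*v^4 + 0.18*v^3 - 1.3*v^2 + 2.01*v - 2.92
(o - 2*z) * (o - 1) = o^2 - 2*o*z - o + 2*z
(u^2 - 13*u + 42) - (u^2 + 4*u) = 42 - 17*u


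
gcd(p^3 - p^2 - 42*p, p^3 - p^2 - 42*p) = p^3 - p^2 - 42*p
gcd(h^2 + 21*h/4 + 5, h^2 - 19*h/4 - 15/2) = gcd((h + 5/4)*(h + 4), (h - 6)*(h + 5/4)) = h + 5/4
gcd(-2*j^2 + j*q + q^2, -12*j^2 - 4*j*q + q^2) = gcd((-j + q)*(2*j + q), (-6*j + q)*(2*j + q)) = 2*j + q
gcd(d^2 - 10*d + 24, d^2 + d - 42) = d - 6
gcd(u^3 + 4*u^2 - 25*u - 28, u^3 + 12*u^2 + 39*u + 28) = u^2 + 8*u + 7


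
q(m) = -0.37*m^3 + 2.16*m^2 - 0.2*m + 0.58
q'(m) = -1.11*m^2 + 4.32*m - 0.2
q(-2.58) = 21.83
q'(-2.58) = -18.73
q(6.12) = -4.55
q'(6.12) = -15.34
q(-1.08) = 3.78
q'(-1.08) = -6.16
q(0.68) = 1.33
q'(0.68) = 2.22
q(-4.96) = 99.86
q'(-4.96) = -48.93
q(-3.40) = 40.77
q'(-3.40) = -27.72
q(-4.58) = 82.35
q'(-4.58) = -43.27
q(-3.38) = 40.22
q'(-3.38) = -27.48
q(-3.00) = 30.61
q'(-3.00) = -23.15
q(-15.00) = 1738.33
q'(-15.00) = -314.75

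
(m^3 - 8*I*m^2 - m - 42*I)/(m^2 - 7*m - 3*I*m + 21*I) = (m^2 - 5*I*m + 14)/(m - 7)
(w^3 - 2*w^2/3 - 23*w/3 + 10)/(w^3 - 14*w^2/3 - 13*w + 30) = (w - 2)/(w - 6)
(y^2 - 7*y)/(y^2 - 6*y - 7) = y/(y + 1)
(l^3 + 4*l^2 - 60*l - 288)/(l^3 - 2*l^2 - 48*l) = (l + 6)/l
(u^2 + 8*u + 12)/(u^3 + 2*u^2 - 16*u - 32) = (u + 6)/(u^2 - 16)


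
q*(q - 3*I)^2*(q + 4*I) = q^4 - 2*I*q^3 + 15*q^2 - 36*I*q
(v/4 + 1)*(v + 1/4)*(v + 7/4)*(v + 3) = v^4/4 + 9*v^3/4 + 423*v^2/64 + 433*v/64 + 21/16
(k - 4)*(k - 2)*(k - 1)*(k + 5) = k^4 - 2*k^3 - 21*k^2 + 62*k - 40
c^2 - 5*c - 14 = (c - 7)*(c + 2)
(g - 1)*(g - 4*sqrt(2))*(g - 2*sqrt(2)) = g^3 - 6*sqrt(2)*g^2 - g^2 + 6*sqrt(2)*g + 16*g - 16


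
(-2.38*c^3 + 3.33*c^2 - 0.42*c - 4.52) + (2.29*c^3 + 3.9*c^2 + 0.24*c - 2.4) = -0.0899999999999999*c^3 + 7.23*c^2 - 0.18*c - 6.92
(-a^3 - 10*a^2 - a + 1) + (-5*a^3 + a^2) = -6*a^3 - 9*a^2 - a + 1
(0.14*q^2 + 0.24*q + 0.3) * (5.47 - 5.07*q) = -0.7098*q^3 - 0.451*q^2 - 0.2082*q + 1.641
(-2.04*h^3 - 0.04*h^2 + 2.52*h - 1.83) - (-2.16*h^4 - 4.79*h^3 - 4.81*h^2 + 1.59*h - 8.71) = 2.16*h^4 + 2.75*h^3 + 4.77*h^2 + 0.93*h + 6.88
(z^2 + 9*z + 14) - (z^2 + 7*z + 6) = 2*z + 8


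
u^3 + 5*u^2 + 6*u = u*(u + 2)*(u + 3)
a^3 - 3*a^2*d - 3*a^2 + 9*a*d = a*(a - 3)*(a - 3*d)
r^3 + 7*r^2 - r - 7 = (r - 1)*(r + 1)*(r + 7)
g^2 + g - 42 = (g - 6)*(g + 7)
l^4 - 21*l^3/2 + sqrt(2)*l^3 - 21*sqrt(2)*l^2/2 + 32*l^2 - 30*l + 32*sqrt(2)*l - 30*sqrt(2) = (l - 6)*(l - 5/2)*(l - 2)*(l + sqrt(2))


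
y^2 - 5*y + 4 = (y - 4)*(y - 1)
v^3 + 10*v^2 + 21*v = v*(v + 3)*(v + 7)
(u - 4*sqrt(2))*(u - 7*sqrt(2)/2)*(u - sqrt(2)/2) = u^3 - 8*sqrt(2)*u^2 + 71*u/2 - 14*sqrt(2)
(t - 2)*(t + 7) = t^2 + 5*t - 14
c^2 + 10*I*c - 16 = (c + 2*I)*(c + 8*I)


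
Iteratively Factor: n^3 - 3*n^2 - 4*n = (n + 1)*(n^2 - 4*n) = n*(n + 1)*(n - 4)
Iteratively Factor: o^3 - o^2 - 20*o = (o)*(o^2 - o - 20) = o*(o + 4)*(o - 5)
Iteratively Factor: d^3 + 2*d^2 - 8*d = (d)*(d^2 + 2*d - 8) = d*(d + 4)*(d - 2)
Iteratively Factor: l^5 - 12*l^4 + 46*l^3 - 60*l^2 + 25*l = (l)*(l^4 - 12*l^3 + 46*l^2 - 60*l + 25) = l*(l - 5)*(l^3 - 7*l^2 + 11*l - 5) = l*(l - 5)*(l - 1)*(l^2 - 6*l + 5) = l*(l - 5)*(l - 1)^2*(l - 5)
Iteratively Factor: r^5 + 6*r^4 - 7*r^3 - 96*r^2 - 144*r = (r + 3)*(r^4 + 3*r^3 - 16*r^2 - 48*r) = (r - 4)*(r + 3)*(r^3 + 7*r^2 + 12*r) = (r - 4)*(r + 3)^2*(r^2 + 4*r) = r*(r - 4)*(r + 3)^2*(r + 4)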